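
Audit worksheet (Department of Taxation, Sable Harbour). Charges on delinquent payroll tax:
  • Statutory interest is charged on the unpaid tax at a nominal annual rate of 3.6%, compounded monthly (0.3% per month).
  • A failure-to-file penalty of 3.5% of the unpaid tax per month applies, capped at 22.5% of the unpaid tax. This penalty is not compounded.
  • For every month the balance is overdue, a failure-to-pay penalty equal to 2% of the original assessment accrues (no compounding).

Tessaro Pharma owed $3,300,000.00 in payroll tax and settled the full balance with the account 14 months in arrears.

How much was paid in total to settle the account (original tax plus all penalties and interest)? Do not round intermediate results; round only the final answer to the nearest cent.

$5,107,835.40

Failure-to-file: 14 × 3.5% × $3,300,000.00 = $1,617,000.00, capped at 22.5% × $3,300,000.00 = $742,500.00
Failure-to-pay penalty: 14 × 2% × $3,300,000.00 = $924,000.00
Interest: $3,300,000.00 × ((1 + 0.003)^14 − 1) = $3,300,000.00 × 0.0428289… = $141,335.4016…
Total = $3,300,000.00 + $1,666,500.0000 + $141,335.4016… = $5,107,835.40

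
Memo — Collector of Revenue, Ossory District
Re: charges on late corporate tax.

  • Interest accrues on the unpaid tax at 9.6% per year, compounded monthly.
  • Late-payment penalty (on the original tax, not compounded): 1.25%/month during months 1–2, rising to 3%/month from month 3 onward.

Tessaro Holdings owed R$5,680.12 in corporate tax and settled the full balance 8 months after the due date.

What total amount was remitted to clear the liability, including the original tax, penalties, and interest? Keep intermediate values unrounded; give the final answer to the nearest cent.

R$7,218.42

Penalty, months 1–2: 2 × 1.25% × R$5,680.12 = R$142.00…
Penalty, months 3–8: 6 × 3% × R$5,680.12 = R$1,022.42…
Interest (9.6%/yr ÷ 12 = 0.8%/month): R$5,680.12 × ((1 + 0.008)^8 − 1) = R$373.8710…
Total = R$5,680.12 + R$1,164.4246 + R$373.8710… = R$7,218.42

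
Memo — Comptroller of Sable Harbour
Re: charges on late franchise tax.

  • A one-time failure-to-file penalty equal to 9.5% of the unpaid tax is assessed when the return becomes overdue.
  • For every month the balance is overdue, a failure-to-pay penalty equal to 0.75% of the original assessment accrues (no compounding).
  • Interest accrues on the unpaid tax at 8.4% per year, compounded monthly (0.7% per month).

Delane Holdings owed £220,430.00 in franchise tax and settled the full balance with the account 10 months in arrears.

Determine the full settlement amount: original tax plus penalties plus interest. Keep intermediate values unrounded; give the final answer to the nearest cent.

£273,828.43

Failure-to-file penalty: 9.5% × £220,430.00 = £20,940.85
Failure-to-pay penalty = 0.75% × £220,430.00 × 10 mo = £16,532.25
Interest: £220,430.00 × ((1 + 0.007)^10 − 1) = £220,430.00 × 0.0722467… = £15,925.3331…
Total = £220,430.00 + £37,473.1000 + £15,925.3331… = £273,828.43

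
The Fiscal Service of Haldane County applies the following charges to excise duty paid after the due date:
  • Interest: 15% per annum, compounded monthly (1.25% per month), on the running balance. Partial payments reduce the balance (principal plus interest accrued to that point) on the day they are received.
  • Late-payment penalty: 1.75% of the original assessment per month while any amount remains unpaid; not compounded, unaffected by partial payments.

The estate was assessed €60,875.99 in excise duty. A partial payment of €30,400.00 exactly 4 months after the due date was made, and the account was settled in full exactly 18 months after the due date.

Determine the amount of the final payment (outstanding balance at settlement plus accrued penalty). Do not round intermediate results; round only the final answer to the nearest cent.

Balance at month 4: €60,875.9900 × (1 + 0.0125)^4 = €63,977.3378…
After €30,400.00 payment: €63,977.3378… − €30,400.00 = €33,577.3378…
Balance at month 18: €33,577.3378… × (1 + 0.0125)^14 = €39,955.5126…
Penalty: 18 × 1.75% × €60,875.99 = €19,175.94…
Final settlement = outstanding balance + penalty = €39,955.5126… + €19,175.94… = €59,131.45

€59,131.45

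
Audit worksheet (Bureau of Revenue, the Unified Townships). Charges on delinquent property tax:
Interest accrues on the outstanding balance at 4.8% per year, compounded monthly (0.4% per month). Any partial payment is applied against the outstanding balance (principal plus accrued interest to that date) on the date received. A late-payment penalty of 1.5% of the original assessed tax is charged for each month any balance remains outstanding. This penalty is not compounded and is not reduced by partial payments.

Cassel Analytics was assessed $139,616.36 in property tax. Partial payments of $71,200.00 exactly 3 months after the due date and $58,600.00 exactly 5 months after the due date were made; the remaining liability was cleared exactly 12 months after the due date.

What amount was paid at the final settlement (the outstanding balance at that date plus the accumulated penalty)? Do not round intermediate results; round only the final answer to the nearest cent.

$37,533.09

Balance at month 3: $139,616.3600 × (1 + 0.004)^3 = $141,298.4668…
After $71,200.00 payment: $141,298.4668… − $71,200.00 = $70,098.4668…
Balance at month 5: $70,098.4668… × (1 + 0.004)^2 = $70,660.3762…
After $58,600.00 payment: $70,660.3762… − $58,600.00 = $12,060.3762…
Balance at month 12: $12,060.3762… × (1 + 0.004)^7 = $12,402.1461…
Penalty: 12 × 1.5% × $139,616.36 = $25,130.94…
Final settlement = outstanding balance + penalty = $12,402.1461… + $25,130.94… = $37,533.09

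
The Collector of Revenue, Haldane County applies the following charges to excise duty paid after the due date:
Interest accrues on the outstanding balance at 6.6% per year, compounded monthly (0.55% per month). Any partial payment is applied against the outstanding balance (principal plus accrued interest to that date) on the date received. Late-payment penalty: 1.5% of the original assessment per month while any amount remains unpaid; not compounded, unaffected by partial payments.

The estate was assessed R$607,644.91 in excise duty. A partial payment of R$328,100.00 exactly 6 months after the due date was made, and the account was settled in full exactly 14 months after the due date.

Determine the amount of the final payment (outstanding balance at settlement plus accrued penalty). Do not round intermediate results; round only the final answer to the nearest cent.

Balance at month 6: R$607,644.9100 × (1 + 0.0055)^6 = R$627,974.9412…
After R$328,100.00 payment: R$627,974.9412… − R$328,100.00 = R$299,874.9412…
Balance at month 14: R$299,874.9412… × (1 + 0.0055)^8 = R$313,326.2459…
Penalty: 14 × 1.5% × R$607,644.91 = R$127,605.43…
Final settlement = outstanding balance + penalty = R$313,326.2459… + R$127,605.43… = R$440,931.68

R$440,931.68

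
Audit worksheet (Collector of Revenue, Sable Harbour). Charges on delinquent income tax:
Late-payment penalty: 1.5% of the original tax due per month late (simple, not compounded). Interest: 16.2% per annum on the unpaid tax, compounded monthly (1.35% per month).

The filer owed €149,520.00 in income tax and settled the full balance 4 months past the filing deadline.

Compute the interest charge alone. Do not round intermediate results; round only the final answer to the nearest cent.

€8,239.06

Interest: €149,520.00 × ((1 + 0.0135)^4 − 1) = €149,520.00 × 0.0551034… = €8,239.0566…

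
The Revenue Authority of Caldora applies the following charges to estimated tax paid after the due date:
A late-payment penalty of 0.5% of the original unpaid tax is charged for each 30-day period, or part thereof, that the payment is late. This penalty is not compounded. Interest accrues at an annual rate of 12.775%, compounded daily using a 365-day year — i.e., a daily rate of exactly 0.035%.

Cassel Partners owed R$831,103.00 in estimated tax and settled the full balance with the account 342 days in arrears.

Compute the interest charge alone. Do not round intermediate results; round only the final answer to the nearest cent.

R$105,662.32

Interest: R$831,103.00 × ((1 + 0.00035)^342 − 1) = R$831,103.00 × 0.12713505… = R$105,662.3197…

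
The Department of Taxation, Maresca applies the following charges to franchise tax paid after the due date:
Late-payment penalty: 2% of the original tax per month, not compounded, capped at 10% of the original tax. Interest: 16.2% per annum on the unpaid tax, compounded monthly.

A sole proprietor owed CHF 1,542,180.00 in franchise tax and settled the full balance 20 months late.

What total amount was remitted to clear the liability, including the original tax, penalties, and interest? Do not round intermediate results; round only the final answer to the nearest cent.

CHF 2,170,773.26

Penalty (uncapped): 20 × 2% × CHF 1,542,180.00 = CHF 616,872.00; cap = 10% × CHF 1,542,180.00 = CHF 154,218.00 → penalty = CHF 154,218.00
Interest (16.2%/yr ÷ 12 = 1.35%/month): CHF 1,542,180.00 × ((1 + 0.0135)^20 − 1) = CHF 474,375.2583…
Total = CHF 1,542,180.00 + CHF 154,218.0000 + CHF 474,375.2583… = CHF 2,170,773.26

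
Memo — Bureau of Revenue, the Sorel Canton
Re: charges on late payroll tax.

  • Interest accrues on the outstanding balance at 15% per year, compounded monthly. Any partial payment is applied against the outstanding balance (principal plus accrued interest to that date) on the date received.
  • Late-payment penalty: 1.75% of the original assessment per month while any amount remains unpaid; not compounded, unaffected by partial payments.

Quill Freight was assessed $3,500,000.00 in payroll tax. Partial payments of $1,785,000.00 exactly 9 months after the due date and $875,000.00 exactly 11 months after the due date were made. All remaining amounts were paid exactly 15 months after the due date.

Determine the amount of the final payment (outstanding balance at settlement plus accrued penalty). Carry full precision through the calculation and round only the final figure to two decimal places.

Monthly rate = 15% ÷ 12 = 1.25%
Balance at month 9: $3,500,000.0000 × (1 + 0.0125)^9 = $3,914,022.6211…
After $1,785,000.00 payment: $3,914,022.6211… − $1,785,000.00 = $2,129,022.6211…
Balance at month 11: $2,129,022.6211… × (1 + 0.0125)^2 = $2,182,580.8464…
After $875,000.00 payment: $2,182,580.8464… − $875,000.00 = $1,307,580.8464…
Balance at month 15: $1,307,580.8464… × (1 + 0.0125)^4 = $1,374,195.9931…
Penalty: 15 × 1.75% × $3,500,000.00 = $918,750.00
Final settlement = outstanding balance + penalty = $1,374,195.9931… + $918,750.00 = $2,292,945.99

$2,292,945.99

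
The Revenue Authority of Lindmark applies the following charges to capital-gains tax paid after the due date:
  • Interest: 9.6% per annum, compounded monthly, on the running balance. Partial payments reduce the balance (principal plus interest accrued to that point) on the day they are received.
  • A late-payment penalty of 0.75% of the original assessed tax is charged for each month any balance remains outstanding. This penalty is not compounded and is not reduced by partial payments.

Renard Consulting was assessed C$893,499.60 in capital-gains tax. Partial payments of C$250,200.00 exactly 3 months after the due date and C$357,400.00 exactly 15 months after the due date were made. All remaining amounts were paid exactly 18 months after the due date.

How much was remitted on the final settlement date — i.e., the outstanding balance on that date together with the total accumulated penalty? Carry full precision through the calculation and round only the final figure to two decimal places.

Monthly rate = 9.6% ÷ 12 = 0.8%
Balance at month 3: C$893,499.6000 × (1 + 0.008)^3 = C$915,115.5998…
After C$250,200.00 payment: C$915,115.5998… − C$250,200.00 = C$664,915.5998…
Balance at month 15: C$664,915.5998… × (1 + 0.008)^12 = C$731,632.3625…
After C$357,400.00 payment: C$731,632.3625… − C$357,400.00 = C$374,232.3625…
Balance at month 18: C$374,232.3625… × (1 + 0.008)^3 = C$383,285.9834…
Penalty: 18 × 0.75% × C$893,499.60 = C$120,622.45…
Final settlement = outstanding balance + penalty = C$383,285.9834… + C$120,622.45… = C$503,908.43

C$503,908.43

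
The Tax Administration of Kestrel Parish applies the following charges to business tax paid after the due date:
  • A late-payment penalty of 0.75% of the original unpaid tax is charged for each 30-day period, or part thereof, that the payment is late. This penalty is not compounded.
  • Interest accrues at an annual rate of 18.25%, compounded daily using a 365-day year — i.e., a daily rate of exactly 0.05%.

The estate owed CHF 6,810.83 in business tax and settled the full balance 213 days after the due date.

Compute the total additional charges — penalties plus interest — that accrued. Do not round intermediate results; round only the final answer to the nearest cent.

CHF 1,173.84

Penalty periods: ⌈213/30⌉ = 8; penalty = 8 × 0.75% × CHF 6,810.83 = CHF 408.65…
Interest: CHF 6,810.83 × ((1 + 0.0005)^213 − 1) = CHF 6,810.83 × 0.11234832… = CHF 765.1853…
Penalties + interest = CHF 408.6498 + CHF 765.1853… = CHF 1,173.84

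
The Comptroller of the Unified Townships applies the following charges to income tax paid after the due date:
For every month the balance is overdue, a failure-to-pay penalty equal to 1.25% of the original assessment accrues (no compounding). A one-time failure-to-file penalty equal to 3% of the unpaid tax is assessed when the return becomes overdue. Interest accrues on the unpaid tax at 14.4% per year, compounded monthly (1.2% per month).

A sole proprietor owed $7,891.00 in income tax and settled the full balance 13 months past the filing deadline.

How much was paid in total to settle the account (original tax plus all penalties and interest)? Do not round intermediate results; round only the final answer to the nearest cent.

$10,733.66

Failure-to-file penalty: 3% × $7,891.00 = $236.73
Failure-to-pay penalty: 13 × 1.25% × $7,891.00 = $1,282.29…
Interest: $7,891.00 × ((1 + 0.012)^13 − 1) = $7,891.00 × 0.1677414… = $1,323.6471…
Total = $7,891.00 + $1,519.0175 + $1,323.6471… = $10,733.66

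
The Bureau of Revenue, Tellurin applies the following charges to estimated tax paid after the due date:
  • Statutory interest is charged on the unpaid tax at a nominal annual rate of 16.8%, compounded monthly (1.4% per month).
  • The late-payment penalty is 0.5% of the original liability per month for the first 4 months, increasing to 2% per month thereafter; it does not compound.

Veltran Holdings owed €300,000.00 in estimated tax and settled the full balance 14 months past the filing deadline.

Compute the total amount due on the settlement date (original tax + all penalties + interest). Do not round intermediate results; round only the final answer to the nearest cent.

€430,462.31

Penalty, months 1–4: 4 × 0.5% × €300,000.00 = €6,000.00
Penalty, months 5–14: 10 × 2% × €300,000.00 = €60,000.00
Interest: €300,000.00 × ((1 + 0.014)^14 − 1) = €300,000.00 × 0.2148744… = €64,462.3110…
Total = €300,000.00 + €66,000.0000 + €64,462.3110… = €430,462.31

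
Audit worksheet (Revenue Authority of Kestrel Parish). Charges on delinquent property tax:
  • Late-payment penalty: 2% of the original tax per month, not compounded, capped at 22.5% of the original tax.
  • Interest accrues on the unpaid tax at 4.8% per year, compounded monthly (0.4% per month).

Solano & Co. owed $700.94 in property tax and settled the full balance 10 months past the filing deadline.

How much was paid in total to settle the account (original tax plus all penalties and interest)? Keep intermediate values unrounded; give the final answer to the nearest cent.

Penalty: 10 × 2% × $700.94 = $140.19… (below the 22.5% cap of $157.71…)
Interest: $700.94 × ((1 + 0.004)^10 − 1) = $700.94 × 0.0407277… = $28.5477…
Total = $700.94 + $140.1880 + $28.5477… = $869.68

$869.68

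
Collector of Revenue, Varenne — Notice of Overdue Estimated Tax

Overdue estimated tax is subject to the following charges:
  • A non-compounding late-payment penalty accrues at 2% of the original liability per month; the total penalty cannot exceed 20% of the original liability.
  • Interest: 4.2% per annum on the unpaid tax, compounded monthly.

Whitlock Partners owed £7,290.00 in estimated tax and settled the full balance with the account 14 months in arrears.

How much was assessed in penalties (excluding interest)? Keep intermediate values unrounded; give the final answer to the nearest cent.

£1,458.00

Penalty (uncapped): 14 × 2% × £7,290.00 = £2,041.20; cap = 20% × £7,290.00 = £1,458.00 → penalty = £1,458.00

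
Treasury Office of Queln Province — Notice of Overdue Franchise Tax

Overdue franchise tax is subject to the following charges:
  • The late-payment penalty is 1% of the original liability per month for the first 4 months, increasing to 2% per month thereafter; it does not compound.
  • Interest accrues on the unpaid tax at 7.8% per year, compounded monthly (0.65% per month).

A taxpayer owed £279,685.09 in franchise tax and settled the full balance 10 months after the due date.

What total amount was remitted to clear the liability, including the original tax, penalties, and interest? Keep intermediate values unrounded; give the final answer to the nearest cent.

Penalty, months 1–4: 4 × 1% × £279,685.09 = £11,187.40…
Penalty, months 5–10: 6 × 2% × £279,685.09 = £33,562.21…
Interest: £279,685.09 × ((1 + 0.0065)^10 − 1) = £279,685.09 × 0.0669346… = £18,720.6048…
Total = £279,685.09 + £44,749.6144 + £18,720.6048… = £343,155.31

£343,155.31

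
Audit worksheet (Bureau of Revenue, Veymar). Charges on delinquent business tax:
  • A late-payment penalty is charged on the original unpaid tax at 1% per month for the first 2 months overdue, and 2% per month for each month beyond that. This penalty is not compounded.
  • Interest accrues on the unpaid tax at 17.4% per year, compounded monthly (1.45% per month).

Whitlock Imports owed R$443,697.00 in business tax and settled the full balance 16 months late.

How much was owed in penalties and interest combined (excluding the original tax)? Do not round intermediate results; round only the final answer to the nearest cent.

Penalty, months 1–2: 2 × 1% × R$443,697.00 = R$8,873.94
Penalty, months 3–16: 14 × 2% × R$443,697.00 = R$124,235.16
Interest: R$443,697.00 × ((1 + 0.0145)^16 − 1) = R$443,697.00 × 0.2590206… = R$114,926.6450…
Penalties + interest = R$133,109.1000 + R$114,926.6450… = R$248,035.74

R$248,035.74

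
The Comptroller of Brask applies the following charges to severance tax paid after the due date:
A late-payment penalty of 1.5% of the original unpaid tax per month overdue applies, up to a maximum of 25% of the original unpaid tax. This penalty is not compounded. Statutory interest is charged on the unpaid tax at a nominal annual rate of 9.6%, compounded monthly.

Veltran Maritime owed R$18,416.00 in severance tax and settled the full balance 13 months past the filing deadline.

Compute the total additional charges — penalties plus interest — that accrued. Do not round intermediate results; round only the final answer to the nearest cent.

Penalty: 13 × 1.5% × R$18,416.00 = R$3,591.12 (below the 25% cap of R$4,604.00)
Interest (9.6%/yr ÷ 12 = 0.8%/month): R$18,416.00 × ((1 + 0.008)^13 − 1) = R$2,009.9481…
Penalties + interest = R$3,591.1200 + R$2,009.9481… = R$5,601.07

R$5,601.07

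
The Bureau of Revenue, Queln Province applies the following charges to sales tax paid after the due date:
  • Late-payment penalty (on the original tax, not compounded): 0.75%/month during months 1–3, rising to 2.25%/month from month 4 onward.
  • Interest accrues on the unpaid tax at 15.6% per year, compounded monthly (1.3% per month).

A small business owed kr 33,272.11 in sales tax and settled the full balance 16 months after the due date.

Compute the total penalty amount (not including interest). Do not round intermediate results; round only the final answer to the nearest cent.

Penalty, months 1–3: 3 × 0.75% × kr 33,272.11 = kr 748.62…
Penalty, months 4–16: 13 × 2.25% × kr 33,272.11 = kr 9,732.09…
Total penalty = kr 748.62… + kr 9,732.09… = kr 10,480.71

kr 10,480.71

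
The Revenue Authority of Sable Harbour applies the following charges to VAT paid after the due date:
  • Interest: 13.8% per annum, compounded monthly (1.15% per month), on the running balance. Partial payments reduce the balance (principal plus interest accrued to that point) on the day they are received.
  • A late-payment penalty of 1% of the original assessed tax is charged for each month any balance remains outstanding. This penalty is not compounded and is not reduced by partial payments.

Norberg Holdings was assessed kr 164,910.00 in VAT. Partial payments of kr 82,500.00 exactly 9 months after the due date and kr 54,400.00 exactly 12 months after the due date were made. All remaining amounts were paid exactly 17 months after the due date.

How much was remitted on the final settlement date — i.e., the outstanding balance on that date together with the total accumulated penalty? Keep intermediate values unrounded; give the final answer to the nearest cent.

kr 80,324.90

Balance at month 9: kr 164,910.0000 × (1 + 0.0115)^9 = kr 182,784.7570…
After kr 82,500.00 payment: kr 182,784.7570… − kr 82,500.00 = kr 100,284.7570…
Balance at month 12: kr 100,284.7570… × (1 + 0.0115)^3 = kr 103,784.5216…
After kr 54,400.00 payment: kr 103,784.5216… − kr 54,400.00 = kr 49,384.5216…
Balance at month 17: kr 49,384.5216… × (1 + 0.0115)^5 = kr 52,290.1980…
Penalty: 17 × 1% × kr 164,910.00 = kr 28,034.70
Final settlement = outstanding balance + penalty = kr 52,290.1980… + kr 28,034.70 = kr 80,324.90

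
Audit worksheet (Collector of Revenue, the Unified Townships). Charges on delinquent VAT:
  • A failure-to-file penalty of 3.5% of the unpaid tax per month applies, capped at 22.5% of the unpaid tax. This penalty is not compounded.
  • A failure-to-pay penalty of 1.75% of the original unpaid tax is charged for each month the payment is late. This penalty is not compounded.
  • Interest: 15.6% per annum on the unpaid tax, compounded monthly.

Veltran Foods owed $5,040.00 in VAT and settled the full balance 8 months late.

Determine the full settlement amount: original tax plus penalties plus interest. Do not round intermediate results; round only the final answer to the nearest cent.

Failure-to-file: 8 × 3.5% × $5,040.00 = $1,411.20, capped at 22.5% × $5,040.00 = $1,134.00
Failure-to-pay penalty = 1.75% × $5,040.00 × 8 mo = $705.60
Interest (15.6%/yr ÷ 12 = 1.3%/month): $5,040.00 × ((1 + 0.013)^8 − 1) = $548.6395…
Total = $5,040.00 + $1,839.6000 + $548.6395… = $7,428.24

$7,428.24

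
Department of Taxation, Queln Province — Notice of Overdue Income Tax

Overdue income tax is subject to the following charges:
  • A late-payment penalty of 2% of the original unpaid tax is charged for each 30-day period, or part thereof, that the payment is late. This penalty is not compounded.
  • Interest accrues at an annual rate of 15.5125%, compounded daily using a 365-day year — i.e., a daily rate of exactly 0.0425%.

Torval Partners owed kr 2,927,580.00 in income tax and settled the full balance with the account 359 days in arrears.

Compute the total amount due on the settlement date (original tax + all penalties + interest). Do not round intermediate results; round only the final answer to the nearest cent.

kr 4,112,641.16

Penalty periods: ⌈359/30⌉ = 12; penalty = 12 × 2% × kr 2,927,580.00 = kr 702,619.20
Interest: kr 2,927,580.00 × ((1 + 0.000425)^359 − 1) = kr 2,927,580.00 × 0.16479207… = kr 482,441.9567…
Total = kr 2,927,580.00 + kr 702,619.2000 + kr 482,441.9567… = kr 4,112,641.16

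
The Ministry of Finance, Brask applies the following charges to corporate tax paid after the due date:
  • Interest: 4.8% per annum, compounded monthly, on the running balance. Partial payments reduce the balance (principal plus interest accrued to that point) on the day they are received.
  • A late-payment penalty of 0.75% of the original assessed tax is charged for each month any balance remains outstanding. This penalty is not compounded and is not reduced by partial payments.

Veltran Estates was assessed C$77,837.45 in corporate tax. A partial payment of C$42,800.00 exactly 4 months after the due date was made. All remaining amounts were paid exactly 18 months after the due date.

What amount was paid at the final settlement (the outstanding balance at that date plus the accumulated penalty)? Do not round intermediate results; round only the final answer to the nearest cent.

C$48,884.35

Monthly rate = 4.8% ÷ 12 = 0.4%
Balance at month 4: C$77,837.4500 × (1 + 0.004)^4 = C$79,090.3415…
After C$42,800.00 payment: C$79,090.3415… − C$42,800.00 = C$36,290.3415…
Balance at month 18: C$36,290.3415… × (1 + 0.004)^14 = C$38,376.2942…
Penalty: 18 × 0.75% × C$77,837.45 = C$10,508.06…
Final settlement = outstanding balance + penalty = C$38,376.2942… + C$10,508.06… = C$48,884.35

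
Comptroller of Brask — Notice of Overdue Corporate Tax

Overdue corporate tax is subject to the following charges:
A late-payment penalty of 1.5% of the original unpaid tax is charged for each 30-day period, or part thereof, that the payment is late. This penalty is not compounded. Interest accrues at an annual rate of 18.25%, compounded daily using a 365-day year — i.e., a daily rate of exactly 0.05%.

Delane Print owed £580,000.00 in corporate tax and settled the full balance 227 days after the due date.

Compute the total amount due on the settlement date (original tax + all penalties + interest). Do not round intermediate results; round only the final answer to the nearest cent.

£719,292.87

Penalty periods: ⌈227/30⌉ = 8; penalty = 8 × 1.5% × £580,000.00 = £69,600.00
Interest: £580,000.00 × ((1 + 0.0005)^227 − 1) = £580,000.00 × 0.12016011… = £69,692.8664…
Total = £580,000.00 + £69,600.0000 + £69,692.8664… = £719,292.87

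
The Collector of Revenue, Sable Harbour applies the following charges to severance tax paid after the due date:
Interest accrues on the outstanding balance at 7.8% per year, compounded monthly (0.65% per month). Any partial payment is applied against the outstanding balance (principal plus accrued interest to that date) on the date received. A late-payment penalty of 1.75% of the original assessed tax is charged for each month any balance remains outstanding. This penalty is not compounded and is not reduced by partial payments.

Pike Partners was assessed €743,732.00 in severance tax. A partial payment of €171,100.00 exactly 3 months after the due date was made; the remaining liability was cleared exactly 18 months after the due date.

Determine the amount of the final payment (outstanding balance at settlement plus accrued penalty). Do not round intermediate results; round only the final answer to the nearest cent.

€881,439.60

Balance at month 3: €743,732.0000 × (1 + 0.0065)^3 = €758,329.2463…
After €171,100.00 payment: €758,329.2463… − €171,100.00 = €587,229.2463…
Balance at month 18: €587,229.2463… × (1 + 0.0065)^15 = €647,164.0219…
Penalty: 18 × 1.75% × €743,732.00 = €234,275.58
Final settlement = outstanding balance + penalty = €647,164.0219… + €234,275.58 = €881,439.60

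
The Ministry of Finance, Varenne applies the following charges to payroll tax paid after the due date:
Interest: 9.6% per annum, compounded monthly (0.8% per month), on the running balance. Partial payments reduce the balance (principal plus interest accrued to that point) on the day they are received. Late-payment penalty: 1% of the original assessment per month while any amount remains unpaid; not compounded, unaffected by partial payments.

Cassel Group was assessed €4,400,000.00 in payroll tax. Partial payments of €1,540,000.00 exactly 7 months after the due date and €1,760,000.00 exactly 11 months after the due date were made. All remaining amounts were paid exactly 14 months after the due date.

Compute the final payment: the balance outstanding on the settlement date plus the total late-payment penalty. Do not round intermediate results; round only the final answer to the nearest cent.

€2,104,347.55

Balance at month 7: €4,400,000.0000 × (1 + 0.008)^7 = €4,652,393.0818…
After €1,540,000.00 payment: €4,652,393.0818… − €1,540,000.00 = €3,112,393.0818…
Balance at month 11: €3,112,393.0818… × (1 + 0.008)^4 = €3,213,191.2063…
After €1,760,000.00 payment: €3,213,191.2063… − €1,760,000.00 = €1,453,191.2063…
Balance at month 14: €1,453,191.2063… × (1 + 0.008)^3 = €1,488,347.5520…
Penalty: 14 × 1% × €4,400,000.00 = €616,000.00
Final settlement = outstanding balance + penalty = €1,488,347.5520… + €616,000.00 = €2,104,347.55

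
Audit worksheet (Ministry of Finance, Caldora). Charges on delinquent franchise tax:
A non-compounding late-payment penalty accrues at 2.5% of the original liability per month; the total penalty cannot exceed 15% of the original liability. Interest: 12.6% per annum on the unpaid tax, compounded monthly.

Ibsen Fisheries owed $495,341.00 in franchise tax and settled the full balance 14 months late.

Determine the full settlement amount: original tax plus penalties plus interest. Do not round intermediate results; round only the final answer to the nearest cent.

$647,641.79

Penalty (uncapped): 14 × 2.5% × $495,341.00 = $173,369.35; cap = 15% × $495,341.00 = $74,301.15 → penalty = $74,301.15
Interest (12.6%/yr ÷ 12 = 1.05%/month): $495,341.00 × ((1 + 0.0105)^14 − 1) = $77,999.6395…
Total = $495,341.00 + $74,301.1500 + $77,999.6395… = $647,641.79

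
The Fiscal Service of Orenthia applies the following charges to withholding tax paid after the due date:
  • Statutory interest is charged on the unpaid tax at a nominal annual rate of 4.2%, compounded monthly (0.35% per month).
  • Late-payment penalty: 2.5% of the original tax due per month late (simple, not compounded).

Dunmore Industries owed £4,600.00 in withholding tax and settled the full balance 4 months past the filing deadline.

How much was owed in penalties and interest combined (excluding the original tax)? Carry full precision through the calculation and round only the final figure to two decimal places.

£524.74

Late-payment penalty: 4 × 2.5% × £4,600.00 = £460.00
Interest: £4,600.00 × ((1 + 0.0035)^4 − 1) = £4,600.00 × 0.0140737… = £64.7389…
Penalties + interest = £460.0000 + £64.7389… = £524.74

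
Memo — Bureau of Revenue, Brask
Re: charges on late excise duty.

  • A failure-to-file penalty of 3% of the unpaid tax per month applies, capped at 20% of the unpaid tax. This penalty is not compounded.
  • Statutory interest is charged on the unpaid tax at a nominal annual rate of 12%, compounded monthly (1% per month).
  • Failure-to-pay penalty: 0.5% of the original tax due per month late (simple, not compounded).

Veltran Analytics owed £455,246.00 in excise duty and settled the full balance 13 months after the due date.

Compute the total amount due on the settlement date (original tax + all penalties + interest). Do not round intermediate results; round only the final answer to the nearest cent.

£638,752.60

Failure-to-file: 13 × 3% × £455,246.00 = £177,545.94, capped at 20% × £455,246.00 = £91,049.20
Failure-to-pay penalty: 13 × 0.5% × £455,246.00 = £29,590.99
Interest: £455,246.00 × ((1 + 0.01)^13 − 1) = £455,246.00 × 0.1380933… = £62,866.4135…
Total = £455,246.00 + £120,640.1900 + £62,866.4135… = £638,752.60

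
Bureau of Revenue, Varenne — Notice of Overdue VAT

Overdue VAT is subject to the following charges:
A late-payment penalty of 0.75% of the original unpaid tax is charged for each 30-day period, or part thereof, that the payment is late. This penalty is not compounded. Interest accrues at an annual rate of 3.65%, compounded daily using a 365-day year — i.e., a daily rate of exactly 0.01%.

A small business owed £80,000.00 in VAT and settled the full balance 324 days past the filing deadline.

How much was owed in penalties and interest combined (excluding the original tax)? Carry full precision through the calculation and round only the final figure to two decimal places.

£9,234.31

Penalty periods: ⌈324/30⌉ = 11; penalty = 11 × 0.75% × £80,000.00 = £6,600.00
Interest: £80,000.00 × ((1 + 0.0001)^324 − 1) = £80,000.00 × 0.03292892… = £2,634.3137…
Penalties + interest = £6,600.0000 + £2,634.3137… = £9,234.31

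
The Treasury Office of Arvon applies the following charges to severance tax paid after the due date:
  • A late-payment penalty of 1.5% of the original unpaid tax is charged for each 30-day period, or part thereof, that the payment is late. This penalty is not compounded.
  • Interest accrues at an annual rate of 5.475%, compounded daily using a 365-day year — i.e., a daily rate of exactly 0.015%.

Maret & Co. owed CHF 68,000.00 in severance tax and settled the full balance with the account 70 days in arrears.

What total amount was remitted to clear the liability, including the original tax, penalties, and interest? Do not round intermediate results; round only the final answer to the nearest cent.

CHF 71,777.71

Penalty periods: ⌈70/30⌉ = 3; penalty = 3 × 1.5% × CHF 68,000.00 = CHF 3,060.00
Interest: CHF 68,000.00 × ((1 + 0.00015)^70 − 1) = CHF 68,000.00 × 0.01055452… = CHF 717.7075…
Total = CHF 68,000.00 + CHF 3,060.0000 + CHF 717.7075… = CHF 71,777.71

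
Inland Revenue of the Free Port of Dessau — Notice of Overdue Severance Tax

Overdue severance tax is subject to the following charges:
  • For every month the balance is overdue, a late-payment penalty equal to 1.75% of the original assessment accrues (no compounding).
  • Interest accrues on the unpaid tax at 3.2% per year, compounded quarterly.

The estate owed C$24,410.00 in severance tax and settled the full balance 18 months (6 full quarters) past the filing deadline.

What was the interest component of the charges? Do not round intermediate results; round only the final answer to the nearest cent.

C$1,195.37

Interest (3.2%/yr ÷ 4 = 0.8%/quarter): C$24,410.00 × ((1 + 0.008)^6 − 1) = C$1,195.3651…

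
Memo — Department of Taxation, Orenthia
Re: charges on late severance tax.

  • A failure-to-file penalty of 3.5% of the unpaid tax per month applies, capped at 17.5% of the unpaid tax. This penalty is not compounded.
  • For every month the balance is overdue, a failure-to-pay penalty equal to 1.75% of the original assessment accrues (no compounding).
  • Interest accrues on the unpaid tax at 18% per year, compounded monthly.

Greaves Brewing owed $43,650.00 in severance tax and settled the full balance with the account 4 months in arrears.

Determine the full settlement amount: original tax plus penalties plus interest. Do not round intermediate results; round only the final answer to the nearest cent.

$55,495.02

Failure-to-file: 4 × 3.5% × $43,650.00 = $6,111.00 (under the 17.5% cap)
Failure-to-pay penalty: 4 × 1.75% × $43,650.00 = $3,055.50
Interest (18%/yr ÷ 12 = 1.5%/month): $43,650.00 × ((1 + 0.015)^4 − 1) = $2,678.5190…
Total = $43,650.00 + $9,166.5000 + $2,678.5190… = $55,495.02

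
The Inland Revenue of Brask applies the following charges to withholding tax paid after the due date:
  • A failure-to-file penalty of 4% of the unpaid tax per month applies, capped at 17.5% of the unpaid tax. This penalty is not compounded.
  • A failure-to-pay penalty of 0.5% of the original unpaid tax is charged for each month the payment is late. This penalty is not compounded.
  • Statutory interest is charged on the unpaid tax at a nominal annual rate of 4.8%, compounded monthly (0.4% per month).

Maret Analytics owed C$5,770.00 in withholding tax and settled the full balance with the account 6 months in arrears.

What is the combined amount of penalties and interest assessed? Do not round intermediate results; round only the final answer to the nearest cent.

Failure-to-file: 6 × 4% × C$5,770.00 = C$1,384.80, capped at 17.5% × C$5,770.00 = C$1,009.75
Failure-to-pay penalty = 0.5% × C$5,770.00 × 6 mo = C$173.10
Interest: C$5,770.00 × ((1 + 0.004)^6 − 1) = C$5,770.00 × 0.0242413… = C$139.8722…
Penalties + interest = C$1,182.8500 + C$139.8722… = C$1,322.72

C$1,322.72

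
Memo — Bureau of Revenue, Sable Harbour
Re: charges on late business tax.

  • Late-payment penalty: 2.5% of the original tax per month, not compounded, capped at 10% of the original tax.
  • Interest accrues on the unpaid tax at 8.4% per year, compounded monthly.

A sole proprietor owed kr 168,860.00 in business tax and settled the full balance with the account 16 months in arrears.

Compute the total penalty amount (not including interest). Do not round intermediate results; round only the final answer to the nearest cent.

Penalty (uncapped): 16 × 2.5% × kr 168,860.00 = kr 67,544.00; cap = 10% × kr 168,860.00 = kr 16,886.00 → penalty = kr 16,886.00

kr 16,886.00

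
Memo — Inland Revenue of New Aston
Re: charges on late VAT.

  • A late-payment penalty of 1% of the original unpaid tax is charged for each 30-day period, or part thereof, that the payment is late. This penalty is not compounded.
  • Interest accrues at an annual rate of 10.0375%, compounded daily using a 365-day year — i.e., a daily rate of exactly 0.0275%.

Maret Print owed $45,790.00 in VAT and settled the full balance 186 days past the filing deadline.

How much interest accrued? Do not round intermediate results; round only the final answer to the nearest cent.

Interest: $45,790.00 × ((1 + 0.000275)^186 − 1) = $45,790.00 × 0.05247335… = $2,402.7548…

$2,402.75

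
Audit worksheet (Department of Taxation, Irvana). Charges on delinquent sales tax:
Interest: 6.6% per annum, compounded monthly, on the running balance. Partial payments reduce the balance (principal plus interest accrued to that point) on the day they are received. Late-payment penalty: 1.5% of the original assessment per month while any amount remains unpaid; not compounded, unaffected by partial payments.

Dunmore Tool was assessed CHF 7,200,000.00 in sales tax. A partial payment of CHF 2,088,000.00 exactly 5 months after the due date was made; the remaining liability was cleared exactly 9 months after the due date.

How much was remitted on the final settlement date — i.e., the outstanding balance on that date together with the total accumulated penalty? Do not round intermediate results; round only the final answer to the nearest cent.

CHF 6,402,025.89

Monthly rate = 6.6% ÷ 12 = 0.55%
Balance at month 5: CHF 7,200,000.0000 × (1 + 0.0055)^5 = CHF 7,400,190.0120…
After CHF 2,088,000.00 payment: CHF 7,400,190.0120… − CHF 2,088,000.00 = CHF 5,312,190.0120…
Balance at month 9: CHF 5,312,190.0120… × (1 + 0.0055)^4 = CHF 5,430,025.8949…
Penalty: 9 × 1.5% × CHF 7,200,000.00 = CHF 972,000.00
Final settlement = outstanding balance + penalty = CHF 5,430,025.8949… + CHF 972,000.00 = CHF 6,402,025.89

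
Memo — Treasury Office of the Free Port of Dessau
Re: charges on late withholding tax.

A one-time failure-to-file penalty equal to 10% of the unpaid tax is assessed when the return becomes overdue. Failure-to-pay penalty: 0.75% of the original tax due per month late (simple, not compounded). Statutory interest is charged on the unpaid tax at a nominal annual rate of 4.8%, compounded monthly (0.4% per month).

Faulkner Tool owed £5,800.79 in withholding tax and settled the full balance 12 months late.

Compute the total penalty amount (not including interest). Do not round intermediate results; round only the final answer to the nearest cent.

Failure-to-file penalty: 10% × £5,800.79 = £580.08…
Failure-to-pay penalty = 0.75% × £5,800.79 × 12 mo = £522.07…
Total penalty = £580.08… + £522.07… = £1,102.15

£1,102.15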